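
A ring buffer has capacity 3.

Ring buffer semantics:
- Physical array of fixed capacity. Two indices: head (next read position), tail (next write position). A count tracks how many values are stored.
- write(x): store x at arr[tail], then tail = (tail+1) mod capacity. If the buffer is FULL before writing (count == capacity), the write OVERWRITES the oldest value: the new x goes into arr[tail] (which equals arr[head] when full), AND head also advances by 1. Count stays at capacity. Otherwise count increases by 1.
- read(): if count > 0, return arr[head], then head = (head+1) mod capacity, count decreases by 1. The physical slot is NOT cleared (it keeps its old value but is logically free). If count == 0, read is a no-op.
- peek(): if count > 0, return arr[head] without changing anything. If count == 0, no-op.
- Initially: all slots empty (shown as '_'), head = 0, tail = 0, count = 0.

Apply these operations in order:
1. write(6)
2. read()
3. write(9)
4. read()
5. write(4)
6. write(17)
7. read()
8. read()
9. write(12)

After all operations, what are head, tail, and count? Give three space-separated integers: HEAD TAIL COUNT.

Answer: 1 2 1

Derivation:
After op 1 (write(6)): arr=[6 _ _] head=0 tail=1 count=1
After op 2 (read()): arr=[6 _ _] head=1 tail=1 count=0
After op 3 (write(9)): arr=[6 9 _] head=1 tail=2 count=1
After op 4 (read()): arr=[6 9 _] head=2 tail=2 count=0
After op 5 (write(4)): arr=[6 9 4] head=2 tail=0 count=1
After op 6 (write(17)): arr=[17 9 4] head=2 tail=1 count=2
After op 7 (read()): arr=[17 9 4] head=0 tail=1 count=1
After op 8 (read()): arr=[17 9 4] head=1 tail=1 count=0
After op 9 (write(12)): arr=[17 12 4] head=1 tail=2 count=1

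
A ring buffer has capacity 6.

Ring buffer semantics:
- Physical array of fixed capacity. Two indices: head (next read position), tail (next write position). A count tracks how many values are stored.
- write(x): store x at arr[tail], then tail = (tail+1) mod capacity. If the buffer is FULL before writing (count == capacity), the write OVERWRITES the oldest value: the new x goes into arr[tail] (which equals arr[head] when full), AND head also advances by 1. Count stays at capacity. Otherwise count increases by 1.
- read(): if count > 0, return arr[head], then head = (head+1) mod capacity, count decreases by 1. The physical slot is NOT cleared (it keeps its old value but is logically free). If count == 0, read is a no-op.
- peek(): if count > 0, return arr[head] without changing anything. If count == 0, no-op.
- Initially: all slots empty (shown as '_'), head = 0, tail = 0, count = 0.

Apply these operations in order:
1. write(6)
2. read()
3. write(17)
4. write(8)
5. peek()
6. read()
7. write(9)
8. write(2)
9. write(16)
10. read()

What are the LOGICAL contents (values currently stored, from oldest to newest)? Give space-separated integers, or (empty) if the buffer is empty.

After op 1 (write(6)): arr=[6 _ _ _ _ _] head=0 tail=1 count=1
After op 2 (read()): arr=[6 _ _ _ _ _] head=1 tail=1 count=0
After op 3 (write(17)): arr=[6 17 _ _ _ _] head=1 tail=2 count=1
After op 4 (write(8)): arr=[6 17 8 _ _ _] head=1 tail=3 count=2
After op 5 (peek()): arr=[6 17 8 _ _ _] head=1 tail=3 count=2
After op 6 (read()): arr=[6 17 8 _ _ _] head=2 tail=3 count=1
After op 7 (write(9)): arr=[6 17 8 9 _ _] head=2 tail=4 count=2
After op 8 (write(2)): arr=[6 17 8 9 2 _] head=2 tail=5 count=3
After op 9 (write(16)): arr=[6 17 8 9 2 16] head=2 tail=0 count=4
After op 10 (read()): arr=[6 17 8 9 2 16] head=3 tail=0 count=3

Answer: 9 2 16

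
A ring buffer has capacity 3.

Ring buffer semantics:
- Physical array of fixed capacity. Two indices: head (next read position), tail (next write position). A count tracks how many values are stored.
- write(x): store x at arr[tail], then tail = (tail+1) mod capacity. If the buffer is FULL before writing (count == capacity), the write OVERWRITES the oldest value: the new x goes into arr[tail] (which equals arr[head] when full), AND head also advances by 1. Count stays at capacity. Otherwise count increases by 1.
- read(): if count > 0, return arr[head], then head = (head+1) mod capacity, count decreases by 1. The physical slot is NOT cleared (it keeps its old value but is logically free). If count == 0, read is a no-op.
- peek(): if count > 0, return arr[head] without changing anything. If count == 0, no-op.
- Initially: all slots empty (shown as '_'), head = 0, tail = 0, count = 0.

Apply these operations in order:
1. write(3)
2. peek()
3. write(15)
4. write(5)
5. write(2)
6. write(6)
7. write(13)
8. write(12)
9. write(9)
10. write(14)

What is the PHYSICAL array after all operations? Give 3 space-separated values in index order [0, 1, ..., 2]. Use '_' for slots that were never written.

After op 1 (write(3)): arr=[3 _ _] head=0 tail=1 count=1
After op 2 (peek()): arr=[3 _ _] head=0 tail=1 count=1
After op 3 (write(15)): arr=[3 15 _] head=0 tail=2 count=2
After op 4 (write(5)): arr=[3 15 5] head=0 tail=0 count=3
After op 5 (write(2)): arr=[2 15 5] head=1 tail=1 count=3
After op 6 (write(6)): arr=[2 6 5] head=2 tail=2 count=3
After op 7 (write(13)): arr=[2 6 13] head=0 tail=0 count=3
After op 8 (write(12)): arr=[12 6 13] head=1 tail=1 count=3
After op 9 (write(9)): arr=[12 9 13] head=2 tail=2 count=3
After op 10 (write(14)): arr=[12 9 14] head=0 tail=0 count=3

Answer: 12 9 14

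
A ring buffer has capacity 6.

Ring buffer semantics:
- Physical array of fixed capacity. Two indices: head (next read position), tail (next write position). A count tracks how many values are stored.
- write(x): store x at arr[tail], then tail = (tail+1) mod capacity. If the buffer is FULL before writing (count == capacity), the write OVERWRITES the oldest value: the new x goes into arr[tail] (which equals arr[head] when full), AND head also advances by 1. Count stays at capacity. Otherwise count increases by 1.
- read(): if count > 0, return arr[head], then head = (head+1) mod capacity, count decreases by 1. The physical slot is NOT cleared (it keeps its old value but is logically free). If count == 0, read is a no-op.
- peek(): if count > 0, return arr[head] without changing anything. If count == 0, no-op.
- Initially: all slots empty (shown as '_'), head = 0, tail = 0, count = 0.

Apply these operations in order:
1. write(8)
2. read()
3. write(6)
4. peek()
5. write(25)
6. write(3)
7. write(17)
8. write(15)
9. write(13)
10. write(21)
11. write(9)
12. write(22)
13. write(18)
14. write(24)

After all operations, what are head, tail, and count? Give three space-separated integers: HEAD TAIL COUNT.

After op 1 (write(8)): arr=[8 _ _ _ _ _] head=0 tail=1 count=1
After op 2 (read()): arr=[8 _ _ _ _ _] head=1 tail=1 count=0
After op 3 (write(6)): arr=[8 6 _ _ _ _] head=1 tail=2 count=1
After op 4 (peek()): arr=[8 6 _ _ _ _] head=1 tail=2 count=1
After op 5 (write(25)): arr=[8 6 25 _ _ _] head=1 tail=3 count=2
After op 6 (write(3)): arr=[8 6 25 3 _ _] head=1 tail=4 count=3
After op 7 (write(17)): arr=[8 6 25 3 17 _] head=1 tail=5 count=4
After op 8 (write(15)): arr=[8 6 25 3 17 15] head=1 tail=0 count=5
After op 9 (write(13)): arr=[13 6 25 3 17 15] head=1 tail=1 count=6
After op 10 (write(21)): arr=[13 21 25 3 17 15] head=2 tail=2 count=6
After op 11 (write(9)): arr=[13 21 9 3 17 15] head=3 tail=3 count=6
After op 12 (write(22)): arr=[13 21 9 22 17 15] head=4 tail=4 count=6
After op 13 (write(18)): arr=[13 21 9 22 18 15] head=5 tail=5 count=6
After op 14 (write(24)): arr=[13 21 9 22 18 24] head=0 tail=0 count=6

Answer: 0 0 6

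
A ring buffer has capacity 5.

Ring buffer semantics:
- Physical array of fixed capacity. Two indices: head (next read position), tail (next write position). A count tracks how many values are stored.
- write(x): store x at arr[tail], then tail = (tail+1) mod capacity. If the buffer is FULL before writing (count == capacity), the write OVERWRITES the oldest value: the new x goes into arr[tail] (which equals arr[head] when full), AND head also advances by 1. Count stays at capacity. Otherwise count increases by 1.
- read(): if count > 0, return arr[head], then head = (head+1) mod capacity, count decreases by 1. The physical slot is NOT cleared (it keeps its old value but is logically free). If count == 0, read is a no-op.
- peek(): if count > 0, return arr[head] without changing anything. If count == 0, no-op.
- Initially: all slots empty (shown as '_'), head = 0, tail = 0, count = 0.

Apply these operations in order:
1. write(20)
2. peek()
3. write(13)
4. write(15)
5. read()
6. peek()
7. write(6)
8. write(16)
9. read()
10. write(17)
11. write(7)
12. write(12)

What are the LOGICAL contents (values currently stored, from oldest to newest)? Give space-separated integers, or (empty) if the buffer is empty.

After op 1 (write(20)): arr=[20 _ _ _ _] head=0 tail=1 count=1
After op 2 (peek()): arr=[20 _ _ _ _] head=0 tail=1 count=1
After op 3 (write(13)): arr=[20 13 _ _ _] head=0 tail=2 count=2
After op 4 (write(15)): arr=[20 13 15 _ _] head=0 tail=3 count=3
After op 5 (read()): arr=[20 13 15 _ _] head=1 tail=3 count=2
After op 6 (peek()): arr=[20 13 15 _ _] head=1 tail=3 count=2
After op 7 (write(6)): arr=[20 13 15 6 _] head=1 tail=4 count=3
After op 8 (write(16)): arr=[20 13 15 6 16] head=1 tail=0 count=4
After op 9 (read()): arr=[20 13 15 6 16] head=2 tail=0 count=3
After op 10 (write(17)): arr=[17 13 15 6 16] head=2 tail=1 count=4
After op 11 (write(7)): arr=[17 7 15 6 16] head=2 tail=2 count=5
After op 12 (write(12)): arr=[17 7 12 6 16] head=3 tail=3 count=5

Answer: 6 16 17 7 12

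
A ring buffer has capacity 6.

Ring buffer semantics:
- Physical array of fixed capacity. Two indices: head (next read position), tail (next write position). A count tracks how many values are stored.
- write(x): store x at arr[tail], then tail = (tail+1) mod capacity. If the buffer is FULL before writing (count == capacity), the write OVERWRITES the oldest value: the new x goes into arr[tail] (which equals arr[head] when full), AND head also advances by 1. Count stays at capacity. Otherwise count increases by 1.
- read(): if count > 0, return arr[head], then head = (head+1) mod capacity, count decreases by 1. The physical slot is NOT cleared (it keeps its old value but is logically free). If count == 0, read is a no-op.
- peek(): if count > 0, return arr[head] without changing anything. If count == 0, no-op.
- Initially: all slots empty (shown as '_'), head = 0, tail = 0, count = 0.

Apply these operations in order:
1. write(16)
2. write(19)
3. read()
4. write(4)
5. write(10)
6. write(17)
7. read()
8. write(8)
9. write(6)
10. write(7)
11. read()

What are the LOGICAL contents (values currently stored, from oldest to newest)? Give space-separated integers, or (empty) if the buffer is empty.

Answer: 10 17 8 6 7

Derivation:
After op 1 (write(16)): arr=[16 _ _ _ _ _] head=0 tail=1 count=1
After op 2 (write(19)): arr=[16 19 _ _ _ _] head=0 tail=2 count=2
After op 3 (read()): arr=[16 19 _ _ _ _] head=1 tail=2 count=1
After op 4 (write(4)): arr=[16 19 4 _ _ _] head=1 tail=3 count=2
After op 5 (write(10)): arr=[16 19 4 10 _ _] head=1 tail=4 count=3
After op 6 (write(17)): arr=[16 19 4 10 17 _] head=1 tail=5 count=4
After op 7 (read()): arr=[16 19 4 10 17 _] head=2 tail=5 count=3
After op 8 (write(8)): arr=[16 19 4 10 17 8] head=2 tail=0 count=4
After op 9 (write(6)): arr=[6 19 4 10 17 8] head=2 tail=1 count=5
After op 10 (write(7)): arr=[6 7 4 10 17 8] head=2 tail=2 count=6
After op 11 (read()): arr=[6 7 4 10 17 8] head=3 tail=2 count=5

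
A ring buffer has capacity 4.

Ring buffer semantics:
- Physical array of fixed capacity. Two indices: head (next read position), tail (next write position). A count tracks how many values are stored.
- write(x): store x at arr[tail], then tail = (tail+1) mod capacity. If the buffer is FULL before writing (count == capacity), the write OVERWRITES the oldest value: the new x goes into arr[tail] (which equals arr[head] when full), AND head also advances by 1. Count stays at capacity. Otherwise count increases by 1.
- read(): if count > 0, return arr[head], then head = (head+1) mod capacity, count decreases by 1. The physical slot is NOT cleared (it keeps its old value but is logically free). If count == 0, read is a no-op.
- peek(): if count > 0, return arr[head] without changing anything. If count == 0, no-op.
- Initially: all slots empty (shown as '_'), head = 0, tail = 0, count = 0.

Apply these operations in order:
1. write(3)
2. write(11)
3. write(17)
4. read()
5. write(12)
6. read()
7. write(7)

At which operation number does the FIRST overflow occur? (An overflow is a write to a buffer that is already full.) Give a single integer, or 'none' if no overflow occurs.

After op 1 (write(3)): arr=[3 _ _ _] head=0 tail=1 count=1
After op 2 (write(11)): arr=[3 11 _ _] head=0 tail=2 count=2
After op 3 (write(17)): arr=[3 11 17 _] head=0 tail=3 count=3
After op 4 (read()): arr=[3 11 17 _] head=1 tail=3 count=2
After op 5 (write(12)): arr=[3 11 17 12] head=1 tail=0 count=3
After op 6 (read()): arr=[3 11 17 12] head=2 tail=0 count=2
After op 7 (write(7)): arr=[7 11 17 12] head=2 tail=1 count=3

Answer: none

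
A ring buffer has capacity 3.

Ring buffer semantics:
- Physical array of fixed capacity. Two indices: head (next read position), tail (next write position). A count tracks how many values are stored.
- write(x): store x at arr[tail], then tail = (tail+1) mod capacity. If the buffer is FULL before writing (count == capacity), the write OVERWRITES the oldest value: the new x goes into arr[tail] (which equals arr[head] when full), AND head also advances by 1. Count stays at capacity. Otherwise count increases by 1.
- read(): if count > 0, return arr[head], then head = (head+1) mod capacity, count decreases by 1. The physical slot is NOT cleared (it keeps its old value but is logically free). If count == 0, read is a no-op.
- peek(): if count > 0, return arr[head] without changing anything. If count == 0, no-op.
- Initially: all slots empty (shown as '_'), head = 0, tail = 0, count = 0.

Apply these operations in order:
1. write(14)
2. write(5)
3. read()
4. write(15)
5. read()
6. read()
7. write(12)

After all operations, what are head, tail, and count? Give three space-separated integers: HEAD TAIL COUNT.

Answer: 0 1 1

Derivation:
After op 1 (write(14)): arr=[14 _ _] head=0 tail=1 count=1
After op 2 (write(5)): arr=[14 5 _] head=0 tail=2 count=2
After op 3 (read()): arr=[14 5 _] head=1 tail=2 count=1
After op 4 (write(15)): arr=[14 5 15] head=1 tail=0 count=2
After op 5 (read()): arr=[14 5 15] head=2 tail=0 count=1
After op 6 (read()): arr=[14 5 15] head=0 tail=0 count=0
After op 7 (write(12)): arr=[12 5 15] head=0 tail=1 count=1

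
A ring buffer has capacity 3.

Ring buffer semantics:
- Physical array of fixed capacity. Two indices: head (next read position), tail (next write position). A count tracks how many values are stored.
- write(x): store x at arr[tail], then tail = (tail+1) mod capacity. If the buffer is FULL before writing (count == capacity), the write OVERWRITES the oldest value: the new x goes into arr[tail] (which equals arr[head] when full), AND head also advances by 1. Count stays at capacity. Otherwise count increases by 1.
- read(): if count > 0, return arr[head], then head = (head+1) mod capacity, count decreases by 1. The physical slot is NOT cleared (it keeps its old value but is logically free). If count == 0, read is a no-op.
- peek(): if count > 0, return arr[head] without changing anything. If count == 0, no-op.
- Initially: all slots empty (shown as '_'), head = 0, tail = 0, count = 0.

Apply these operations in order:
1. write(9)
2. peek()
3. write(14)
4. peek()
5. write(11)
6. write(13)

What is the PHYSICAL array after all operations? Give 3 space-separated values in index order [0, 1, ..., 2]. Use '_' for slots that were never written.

Answer: 13 14 11

Derivation:
After op 1 (write(9)): arr=[9 _ _] head=0 tail=1 count=1
After op 2 (peek()): arr=[9 _ _] head=0 tail=1 count=1
After op 3 (write(14)): arr=[9 14 _] head=0 tail=2 count=2
After op 4 (peek()): arr=[9 14 _] head=0 tail=2 count=2
After op 5 (write(11)): arr=[9 14 11] head=0 tail=0 count=3
After op 6 (write(13)): arr=[13 14 11] head=1 tail=1 count=3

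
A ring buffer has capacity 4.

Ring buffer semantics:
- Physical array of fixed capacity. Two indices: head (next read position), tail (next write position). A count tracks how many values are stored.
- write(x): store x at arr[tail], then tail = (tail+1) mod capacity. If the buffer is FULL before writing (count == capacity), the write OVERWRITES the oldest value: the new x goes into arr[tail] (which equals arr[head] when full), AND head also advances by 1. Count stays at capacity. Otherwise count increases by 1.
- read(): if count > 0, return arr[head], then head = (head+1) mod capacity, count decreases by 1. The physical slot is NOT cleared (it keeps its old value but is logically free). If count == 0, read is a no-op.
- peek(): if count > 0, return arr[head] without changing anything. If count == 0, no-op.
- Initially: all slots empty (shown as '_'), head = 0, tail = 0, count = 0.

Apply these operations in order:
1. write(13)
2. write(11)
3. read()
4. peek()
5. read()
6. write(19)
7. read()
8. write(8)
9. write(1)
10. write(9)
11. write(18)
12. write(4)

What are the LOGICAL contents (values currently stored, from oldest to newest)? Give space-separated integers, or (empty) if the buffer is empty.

Answer: 1 9 18 4

Derivation:
After op 1 (write(13)): arr=[13 _ _ _] head=0 tail=1 count=1
After op 2 (write(11)): arr=[13 11 _ _] head=0 tail=2 count=2
After op 3 (read()): arr=[13 11 _ _] head=1 tail=2 count=1
After op 4 (peek()): arr=[13 11 _ _] head=1 tail=2 count=1
After op 5 (read()): arr=[13 11 _ _] head=2 tail=2 count=0
After op 6 (write(19)): arr=[13 11 19 _] head=2 tail=3 count=1
After op 7 (read()): arr=[13 11 19 _] head=3 tail=3 count=0
After op 8 (write(8)): arr=[13 11 19 8] head=3 tail=0 count=1
After op 9 (write(1)): arr=[1 11 19 8] head=3 tail=1 count=2
After op 10 (write(9)): arr=[1 9 19 8] head=3 tail=2 count=3
After op 11 (write(18)): arr=[1 9 18 8] head=3 tail=3 count=4
After op 12 (write(4)): arr=[1 9 18 4] head=0 tail=0 count=4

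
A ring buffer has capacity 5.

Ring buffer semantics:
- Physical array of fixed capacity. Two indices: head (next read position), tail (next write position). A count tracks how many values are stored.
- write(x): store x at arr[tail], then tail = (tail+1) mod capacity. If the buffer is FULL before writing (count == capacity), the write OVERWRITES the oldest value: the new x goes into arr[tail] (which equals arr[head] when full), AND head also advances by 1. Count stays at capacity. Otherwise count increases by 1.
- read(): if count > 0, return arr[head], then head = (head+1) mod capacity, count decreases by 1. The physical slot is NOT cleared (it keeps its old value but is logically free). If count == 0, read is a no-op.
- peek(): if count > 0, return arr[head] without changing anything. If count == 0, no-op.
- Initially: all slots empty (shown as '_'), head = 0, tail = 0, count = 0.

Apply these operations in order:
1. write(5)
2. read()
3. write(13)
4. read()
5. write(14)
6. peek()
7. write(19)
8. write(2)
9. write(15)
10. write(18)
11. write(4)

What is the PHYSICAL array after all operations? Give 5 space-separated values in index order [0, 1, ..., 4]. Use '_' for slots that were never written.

Answer: 15 18 4 19 2

Derivation:
After op 1 (write(5)): arr=[5 _ _ _ _] head=0 tail=1 count=1
After op 2 (read()): arr=[5 _ _ _ _] head=1 tail=1 count=0
After op 3 (write(13)): arr=[5 13 _ _ _] head=1 tail=2 count=1
After op 4 (read()): arr=[5 13 _ _ _] head=2 tail=2 count=0
After op 5 (write(14)): arr=[5 13 14 _ _] head=2 tail=3 count=1
After op 6 (peek()): arr=[5 13 14 _ _] head=2 tail=3 count=1
After op 7 (write(19)): arr=[5 13 14 19 _] head=2 tail=4 count=2
After op 8 (write(2)): arr=[5 13 14 19 2] head=2 tail=0 count=3
After op 9 (write(15)): arr=[15 13 14 19 2] head=2 tail=1 count=4
After op 10 (write(18)): arr=[15 18 14 19 2] head=2 tail=2 count=5
After op 11 (write(4)): arr=[15 18 4 19 2] head=3 tail=3 count=5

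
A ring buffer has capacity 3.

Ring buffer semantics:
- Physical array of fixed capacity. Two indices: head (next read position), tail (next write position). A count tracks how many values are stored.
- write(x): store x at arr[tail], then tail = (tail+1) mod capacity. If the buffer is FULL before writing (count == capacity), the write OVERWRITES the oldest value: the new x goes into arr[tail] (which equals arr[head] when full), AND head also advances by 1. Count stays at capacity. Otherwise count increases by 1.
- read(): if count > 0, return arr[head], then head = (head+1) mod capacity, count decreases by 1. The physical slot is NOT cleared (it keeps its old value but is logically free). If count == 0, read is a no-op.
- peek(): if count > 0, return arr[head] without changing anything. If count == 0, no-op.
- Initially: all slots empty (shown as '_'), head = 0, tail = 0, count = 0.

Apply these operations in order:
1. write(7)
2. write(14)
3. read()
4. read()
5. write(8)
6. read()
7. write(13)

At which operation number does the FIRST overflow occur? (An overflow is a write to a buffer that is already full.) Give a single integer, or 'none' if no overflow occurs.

Answer: none

Derivation:
After op 1 (write(7)): arr=[7 _ _] head=0 tail=1 count=1
After op 2 (write(14)): arr=[7 14 _] head=0 tail=2 count=2
After op 3 (read()): arr=[7 14 _] head=1 tail=2 count=1
After op 4 (read()): arr=[7 14 _] head=2 tail=2 count=0
After op 5 (write(8)): arr=[7 14 8] head=2 tail=0 count=1
After op 6 (read()): arr=[7 14 8] head=0 tail=0 count=0
After op 7 (write(13)): arr=[13 14 8] head=0 tail=1 count=1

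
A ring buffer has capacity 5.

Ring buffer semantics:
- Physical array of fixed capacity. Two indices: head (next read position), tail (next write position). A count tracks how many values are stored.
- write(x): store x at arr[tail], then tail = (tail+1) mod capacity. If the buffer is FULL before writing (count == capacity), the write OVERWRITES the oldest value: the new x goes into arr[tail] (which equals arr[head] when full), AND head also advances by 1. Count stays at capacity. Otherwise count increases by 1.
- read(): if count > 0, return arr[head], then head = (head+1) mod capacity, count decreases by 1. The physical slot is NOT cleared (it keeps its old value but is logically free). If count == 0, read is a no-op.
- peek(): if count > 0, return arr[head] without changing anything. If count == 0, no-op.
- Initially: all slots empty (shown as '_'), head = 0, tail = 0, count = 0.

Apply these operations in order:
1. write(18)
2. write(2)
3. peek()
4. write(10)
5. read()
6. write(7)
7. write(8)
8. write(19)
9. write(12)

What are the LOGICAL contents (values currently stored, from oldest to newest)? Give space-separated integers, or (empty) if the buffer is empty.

Answer: 10 7 8 19 12

Derivation:
After op 1 (write(18)): arr=[18 _ _ _ _] head=0 tail=1 count=1
After op 2 (write(2)): arr=[18 2 _ _ _] head=0 tail=2 count=2
After op 3 (peek()): arr=[18 2 _ _ _] head=0 tail=2 count=2
After op 4 (write(10)): arr=[18 2 10 _ _] head=0 tail=3 count=3
After op 5 (read()): arr=[18 2 10 _ _] head=1 tail=3 count=2
After op 6 (write(7)): arr=[18 2 10 7 _] head=1 tail=4 count=3
After op 7 (write(8)): arr=[18 2 10 7 8] head=1 tail=0 count=4
After op 8 (write(19)): arr=[19 2 10 7 8] head=1 tail=1 count=5
After op 9 (write(12)): arr=[19 12 10 7 8] head=2 tail=2 count=5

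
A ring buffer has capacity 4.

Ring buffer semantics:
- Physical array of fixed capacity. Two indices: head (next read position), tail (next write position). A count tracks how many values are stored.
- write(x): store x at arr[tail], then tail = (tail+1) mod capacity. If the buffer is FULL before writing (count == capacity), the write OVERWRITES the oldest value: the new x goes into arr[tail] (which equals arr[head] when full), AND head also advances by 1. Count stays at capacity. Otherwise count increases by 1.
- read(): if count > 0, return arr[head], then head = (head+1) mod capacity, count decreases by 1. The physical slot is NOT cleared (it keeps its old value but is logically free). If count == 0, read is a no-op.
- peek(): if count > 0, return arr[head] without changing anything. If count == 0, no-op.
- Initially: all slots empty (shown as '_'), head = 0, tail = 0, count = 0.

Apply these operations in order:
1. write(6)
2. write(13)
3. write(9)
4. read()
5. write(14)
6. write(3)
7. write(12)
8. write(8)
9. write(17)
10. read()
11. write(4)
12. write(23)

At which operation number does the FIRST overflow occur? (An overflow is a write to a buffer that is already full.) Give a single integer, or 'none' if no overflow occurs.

Answer: 7

Derivation:
After op 1 (write(6)): arr=[6 _ _ _] head=0 tail=1 count=1
After op 2 (write(13)): arr=[6 13 _ _] head=0 tail=2 count=2
After op 3 (write(9)): arr=[6 13 9 _] head=0 tail=3 count=3
After op 4 (read()): arr=[6 13 9 _] head=1 tail=3 count=2
After op 5 (write(14)): arr=[6 13 9 14] head=1 tail=0 count=3
After op 6 (write(3)): arr=[3 13 9 14] head=1 tail=1 count=4
After op 7 (write(12)): arr=[3 12 9 14] head=2 tail=2 count=4
After op 8 (write(8)): arr=[3 12 8 14] head=3 tail=3 count=4
After op 9 (write(17)): arr=[3 12 8 17] head=0 tail=0 count=4
After op 10 (read()): arr=[3 12 8 17] head=1 tail=0 count=3
After op 11 (write(4)): arr=[4 12 8 17] head=1 tail=1 count=4
After op 12 (write(23)): arr=[4 23 8 17] head=2 tail=2 count=4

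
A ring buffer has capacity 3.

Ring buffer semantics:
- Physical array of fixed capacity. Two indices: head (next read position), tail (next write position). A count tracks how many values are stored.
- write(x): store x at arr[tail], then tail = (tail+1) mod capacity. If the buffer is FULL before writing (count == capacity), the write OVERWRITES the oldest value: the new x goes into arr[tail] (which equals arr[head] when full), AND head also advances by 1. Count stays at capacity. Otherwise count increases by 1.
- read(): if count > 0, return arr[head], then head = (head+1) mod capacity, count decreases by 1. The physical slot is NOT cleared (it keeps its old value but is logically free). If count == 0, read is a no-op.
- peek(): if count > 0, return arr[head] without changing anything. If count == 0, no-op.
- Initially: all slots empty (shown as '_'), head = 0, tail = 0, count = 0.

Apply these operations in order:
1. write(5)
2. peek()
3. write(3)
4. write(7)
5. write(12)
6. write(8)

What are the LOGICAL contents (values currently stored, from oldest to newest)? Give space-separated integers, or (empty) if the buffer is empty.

After op 1 (write(5)): arr=[5 _ _] head=0 tail=1 count=1
After op 2 (peek()): arr=[5 _ _] head=0 tail=1 count=1
After op 3 (write(3)): arr=[5 3 _] head=0 tail=2 count=2
After op 4 (write(7)): arr=[5 3 7] head=0 tail=0 count=3
After op 5 (write(12)): arr=[12 3 7] head=1 tail=1 count=3
After op 6 (write(8)): arr=[12 8 7] head=2 tail=2 count=3

Answer: 7 12 8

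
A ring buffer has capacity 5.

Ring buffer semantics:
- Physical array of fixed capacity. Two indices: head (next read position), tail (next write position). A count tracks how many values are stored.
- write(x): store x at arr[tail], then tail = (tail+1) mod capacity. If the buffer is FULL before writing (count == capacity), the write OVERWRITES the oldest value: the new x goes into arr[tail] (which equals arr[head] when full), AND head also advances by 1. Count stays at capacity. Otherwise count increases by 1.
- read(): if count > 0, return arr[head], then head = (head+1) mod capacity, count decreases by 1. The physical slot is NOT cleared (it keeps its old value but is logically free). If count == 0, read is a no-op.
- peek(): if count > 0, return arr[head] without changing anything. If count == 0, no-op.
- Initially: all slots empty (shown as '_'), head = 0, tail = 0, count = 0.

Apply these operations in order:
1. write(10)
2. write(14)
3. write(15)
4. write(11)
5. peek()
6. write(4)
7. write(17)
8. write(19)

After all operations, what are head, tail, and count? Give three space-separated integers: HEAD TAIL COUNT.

After op 1 (write(10)): arr=[10 _ _ _ _] head=0 tail=1 count=1
After op 2 (write(14)): arr=[10 14 _ _ _] head=0 tail=2 count=2
After op 3 (write(15)): arr=[10 14 15 _ _] head=0 tail=3 count=3
After op 4 (write(11)): arr=[10 14 15 11 _] head=0 tail=4 count=4
After op 5 (peek()): arr=[10 14 15 11 _] head=0 tail=4 count=4
After op 6 (write(4)): arr=[10 14 15 11 4] head=0 tail=0 count=5
After op 7 (write(17)): arr=[17 14 15 11 4] head=1 tail=1 count=5
After op 8 (write(19)): arr=[17 19 15 11 4] head=2 tail=2 count=5

Answer: 2 2 5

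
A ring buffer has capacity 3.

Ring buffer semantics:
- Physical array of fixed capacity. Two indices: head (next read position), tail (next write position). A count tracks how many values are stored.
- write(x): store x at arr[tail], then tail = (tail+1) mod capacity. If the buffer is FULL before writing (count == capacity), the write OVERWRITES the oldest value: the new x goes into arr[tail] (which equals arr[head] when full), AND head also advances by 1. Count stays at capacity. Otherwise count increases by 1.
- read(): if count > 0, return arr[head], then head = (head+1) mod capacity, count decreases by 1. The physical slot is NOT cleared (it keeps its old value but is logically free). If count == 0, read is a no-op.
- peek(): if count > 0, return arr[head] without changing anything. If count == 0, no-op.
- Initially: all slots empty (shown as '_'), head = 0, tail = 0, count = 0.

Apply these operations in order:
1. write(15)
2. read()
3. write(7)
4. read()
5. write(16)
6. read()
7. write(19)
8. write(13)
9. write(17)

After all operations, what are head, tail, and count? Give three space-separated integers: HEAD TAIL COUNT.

Answer: 0 0 3

Derivation:
After op 1 (write(15)): arr=[15 _ _] head=0 tail=1 count=1
After op 2 (read()): arr=[15 _ _] head=1 tail=1 count=0
After op 3 (write(7)): arr=[15 7 _] head=1 tail=2 count=1
After op 4 (read()): arr=[15 7 _] head=2 tail=2 count=0
After op 5 (write(16)): arr=[15 7 16] head=2 tail=0 count=1
After op 6 (read()): arr=[15 7 16] head=0 tail=0 count=0
After op 7 (write(19)): arr=[19 7 16] head=0 tail=1 count=1
After op 8 (write(13)): arr=[19 13 16] head=0 tail=2 count=2
After op 9 (write(17)): arr=[19 13 17] head=0 tail=0 count=3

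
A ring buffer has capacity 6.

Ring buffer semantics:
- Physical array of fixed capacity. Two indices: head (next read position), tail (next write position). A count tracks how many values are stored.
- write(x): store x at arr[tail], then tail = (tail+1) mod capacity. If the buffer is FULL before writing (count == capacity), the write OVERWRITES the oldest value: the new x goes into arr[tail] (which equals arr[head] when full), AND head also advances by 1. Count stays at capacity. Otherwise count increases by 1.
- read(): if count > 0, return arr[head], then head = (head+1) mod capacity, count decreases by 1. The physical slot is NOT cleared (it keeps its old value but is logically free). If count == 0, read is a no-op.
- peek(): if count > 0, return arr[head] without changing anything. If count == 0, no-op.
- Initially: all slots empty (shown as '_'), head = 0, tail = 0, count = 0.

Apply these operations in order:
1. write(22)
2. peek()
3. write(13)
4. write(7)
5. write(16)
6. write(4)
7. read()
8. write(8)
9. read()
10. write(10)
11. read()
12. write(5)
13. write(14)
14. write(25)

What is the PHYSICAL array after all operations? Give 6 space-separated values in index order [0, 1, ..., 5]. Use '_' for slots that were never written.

After op 1 (write(22)): arr=[22 _ _ _ _ _] head=0 tail=1 count=1
After op 2 (peek()): arr=[22 _ _ _ _ _] head=0 tail=1 count=1
After op 3 (write(13)): arr=[22 13 _ _ _ _] head=0 tail=2 count=2
After op 4 (write(7)): arr=[22 13 7 _ _ _] head=0 tail=3 count=3
After op 5 (write(16)): arr=[22 13 7 16 _ _] head=0 tail=4 count=4
After op 6 (write(4)): arr=[22 13 7 16 4 _] head=0 tail=5 count=5
After op 7 (read()): arr=[22 13 7 16 4 _] head=1 tail=5 count=4
After op 8 (write(8)): arr=[22 13 7 16 4 8] head=1 tail=0 count=5
After op 9 (read()): arr=[22 13 7 16 4 8] head=2 tail=0 count=4
After op 10 (write(10)): arr=[10 13 7 16 4 8] head=2 tail=1 count=5
After op 11 (read()): arr=[10 13 7 16 4 8] head=3 tail=1 count=4
After op 12 (write(5)): arr=[10 5 7 16 4 8] head=3 tail=2 count=5
After op 13 (write(14)): arr=[10 5 14 16 4 8] head=3 tail=3 count=6
After op 14 (write(25)): arr=[10 5 14 25 4 8] head=4 tail=4 count=6

Answer: 10 5 14 25 4 8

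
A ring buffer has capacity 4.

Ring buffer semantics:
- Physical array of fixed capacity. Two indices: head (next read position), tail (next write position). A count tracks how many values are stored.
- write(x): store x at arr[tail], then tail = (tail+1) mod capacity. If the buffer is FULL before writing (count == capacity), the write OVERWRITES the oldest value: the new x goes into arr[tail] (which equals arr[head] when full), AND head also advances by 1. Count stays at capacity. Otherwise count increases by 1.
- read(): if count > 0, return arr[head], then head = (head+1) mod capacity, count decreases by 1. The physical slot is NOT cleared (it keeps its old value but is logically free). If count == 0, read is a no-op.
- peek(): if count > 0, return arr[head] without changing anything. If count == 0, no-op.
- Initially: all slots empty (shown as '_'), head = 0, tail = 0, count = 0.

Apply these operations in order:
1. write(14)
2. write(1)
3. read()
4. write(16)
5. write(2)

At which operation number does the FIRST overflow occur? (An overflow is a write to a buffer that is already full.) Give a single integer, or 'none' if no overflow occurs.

Answer: none

Derivation:
After op 1 (write(14)): arr=[14 _ _ _] head=0 tail=1 count=1
After op 2 (write(1)): arr=[14 1 _ _] head=0 tail=2 count=2
After op 3 (read()): arr=[14 1 _ _] head=1 tail=2 count=1
After op 4 (write(16)): arr=[14 1 16 _] head=1 tail=3 count=2
After op 5 (write(2)): arr=[14 1 16 2] head=1 tail=0 count=3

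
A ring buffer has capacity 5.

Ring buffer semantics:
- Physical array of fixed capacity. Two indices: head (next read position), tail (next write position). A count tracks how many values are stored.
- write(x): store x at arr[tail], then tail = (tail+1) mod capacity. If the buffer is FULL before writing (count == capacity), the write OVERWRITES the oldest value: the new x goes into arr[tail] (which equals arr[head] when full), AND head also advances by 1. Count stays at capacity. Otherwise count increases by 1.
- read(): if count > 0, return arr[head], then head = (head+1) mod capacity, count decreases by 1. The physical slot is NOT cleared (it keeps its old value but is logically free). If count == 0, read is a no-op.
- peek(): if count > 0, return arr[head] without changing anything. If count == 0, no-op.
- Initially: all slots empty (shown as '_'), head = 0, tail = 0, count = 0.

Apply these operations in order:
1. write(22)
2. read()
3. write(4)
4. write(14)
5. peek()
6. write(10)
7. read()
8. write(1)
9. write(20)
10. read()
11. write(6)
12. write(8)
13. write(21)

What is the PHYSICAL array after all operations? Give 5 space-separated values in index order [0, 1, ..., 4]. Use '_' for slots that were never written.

After op 1 (write(22)): arr=[22 _ _ _ _] head=0 tail=1 count=1
After op 2 (read()): arr=[22 _ _ _ _] head=1 tail=1 count=0
After op 3 (write(4)): arr=[22 4 _ _ _] head=1 tail=2 count=1
After op 4 (write(14)): arr=[22 4 14 _ _] head=1 tail=3 count=2
After op 5 (peek()): arr=[22 4 14 _ _] head=1 tail=3 count=2
After op 6 (write(10)): arr=[22 4 14 10 _] head=1 tail=4 count=3
After op 7 (read()): arr=[22 4 14 10 _] head=2 tail=4 count=2
After op 8 (write(1)): arr=[22 4 14 10 1] head=2 tail=0 count=3
After op 9 (write(20)): arr=[20 4 14 10 1] head=2 tail=1 count=4
After op 10 (read()): arr=[20 4 14 10 1] head=3 tail=1 count=3
After op 11 (write(6)): arr=[20 6 14 10 1] head=3 tail=2 count=4
After op 12 (write(8)): arr=[20 6 8 10 1] head=3 tail=3 count=5
After op 13 (write(21)): arr=[20 6 8 21 1] head=4 tail=4 count=5

Answer: 20 6 8 21 1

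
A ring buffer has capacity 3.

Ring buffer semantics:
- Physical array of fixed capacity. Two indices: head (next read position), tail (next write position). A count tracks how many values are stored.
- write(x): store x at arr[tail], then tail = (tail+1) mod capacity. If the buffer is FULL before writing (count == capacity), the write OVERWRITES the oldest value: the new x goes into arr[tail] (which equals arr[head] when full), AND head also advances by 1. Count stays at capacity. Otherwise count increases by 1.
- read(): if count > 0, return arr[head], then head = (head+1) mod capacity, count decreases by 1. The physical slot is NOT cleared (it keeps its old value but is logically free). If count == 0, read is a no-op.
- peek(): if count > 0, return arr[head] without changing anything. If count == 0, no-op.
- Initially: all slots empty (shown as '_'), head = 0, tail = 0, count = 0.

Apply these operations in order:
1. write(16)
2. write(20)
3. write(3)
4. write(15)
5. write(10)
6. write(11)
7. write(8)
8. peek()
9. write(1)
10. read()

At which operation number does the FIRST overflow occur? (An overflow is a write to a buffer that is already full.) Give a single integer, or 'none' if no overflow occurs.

After op 1 (write(16)): arr=[16 _ _] head=0 tail=1 count=1
After op 2 (write(20)): arr=[16 20 _] head=0 tail=2 count=2
After op 3 (write(3)): arr=[16 20 3] head=0 tail=0 count=3
After op 4 (write(15)): arr=[15 20 3] head=1 tail=1 count=3
After op 5 (write(10)): arr=[15 10 3] head=2 tail=2 count=3
After op 6 (write(11)): arr=[15 10 11] head=0 tail=0 count=3
After op 7 (write(8)): arr=[8 10 11] head=1 tail=1 count=3
After op 8 (peek()): arr=[8 10 11] head=1 tail=1 count=3
After op 9 (write(1)): arr=[8 1 11] head=2 tail=2 count=3
After op 10 (read()): arr=[8 1 11] head=0 tail=2 count=2

Answer: 4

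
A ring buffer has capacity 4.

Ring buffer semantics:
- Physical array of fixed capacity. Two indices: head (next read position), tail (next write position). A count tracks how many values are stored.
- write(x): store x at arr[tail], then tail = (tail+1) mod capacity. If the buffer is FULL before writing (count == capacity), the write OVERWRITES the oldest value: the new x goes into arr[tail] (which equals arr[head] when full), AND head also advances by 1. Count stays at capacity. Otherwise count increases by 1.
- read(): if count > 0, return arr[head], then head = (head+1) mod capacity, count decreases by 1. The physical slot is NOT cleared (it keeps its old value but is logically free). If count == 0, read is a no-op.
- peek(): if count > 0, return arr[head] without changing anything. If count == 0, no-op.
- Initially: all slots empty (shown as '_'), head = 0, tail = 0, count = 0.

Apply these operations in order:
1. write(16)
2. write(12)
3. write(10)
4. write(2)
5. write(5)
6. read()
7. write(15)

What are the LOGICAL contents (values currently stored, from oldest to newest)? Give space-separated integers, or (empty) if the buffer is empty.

After op 1 (write(16)): arr=[16 _ _ _] head=0 tail=1 count=1
After op 2 (write(12)): arr=[16 12 _ _] head=0 tail=2 count=2
After op 3 (write(10)): arr=[16 12 10 _] head=0 tail=3 count=3
After op 4 (write(2)): arr=[16 12 10 2] head=0 tail=0 count=4
After op 5 (write(5)): arr=[5 12 10 2] head=1 tail=1 count=4
After op 6 (read()): arr=[5 12 10 2] head=2 tail=1 count=3
After op 7 (write(15)): arr=[5 15 10 2] head=2 tail=2 count=4

Answer: 10 2 5 15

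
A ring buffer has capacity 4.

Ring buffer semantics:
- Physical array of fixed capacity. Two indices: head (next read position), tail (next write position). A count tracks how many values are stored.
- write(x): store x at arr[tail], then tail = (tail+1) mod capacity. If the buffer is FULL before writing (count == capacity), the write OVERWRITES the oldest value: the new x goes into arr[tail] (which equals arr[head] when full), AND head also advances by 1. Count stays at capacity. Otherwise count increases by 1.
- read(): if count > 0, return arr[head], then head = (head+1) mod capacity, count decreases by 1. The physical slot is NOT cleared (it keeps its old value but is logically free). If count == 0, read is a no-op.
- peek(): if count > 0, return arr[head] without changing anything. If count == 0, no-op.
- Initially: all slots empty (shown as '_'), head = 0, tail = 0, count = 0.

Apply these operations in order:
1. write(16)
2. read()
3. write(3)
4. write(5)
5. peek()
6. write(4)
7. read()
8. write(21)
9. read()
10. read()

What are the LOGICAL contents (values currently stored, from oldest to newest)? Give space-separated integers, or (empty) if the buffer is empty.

Answer: 21

Derivation:
After op 1 (write(16)): arr=[16 _ _ _] head=0 tail=1 count=1
After op 2 (read()): arr=[16 _ _ _] head=1 tail=1 count=0
After op 3 (write(3)): arr=[16 3 _ _] head=1 tail=2 count=1
After op 4 (write(5)): arr=[16 3 5 _] head=1 tail=3 count=2
After op 5 (peek()): arr=[16 3 5 _] head=1 tail=3 count=2
After op 6 (write(4)): arr=[16 3 5 4] head=1 tail=0 count=3
After op 7 (read()): arr=[16 3 5 4] head=2 tail=0 count=2
After op 8 (write(21)): arr=[21 3 5 4] head=2 tail=1 count=3
After op 9 (read()): arr=[21 3 5 4] head=3 tail=1 count=2
After op 10 (read()): arr=[21 3 5 4] head=0 tail=1 count=1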